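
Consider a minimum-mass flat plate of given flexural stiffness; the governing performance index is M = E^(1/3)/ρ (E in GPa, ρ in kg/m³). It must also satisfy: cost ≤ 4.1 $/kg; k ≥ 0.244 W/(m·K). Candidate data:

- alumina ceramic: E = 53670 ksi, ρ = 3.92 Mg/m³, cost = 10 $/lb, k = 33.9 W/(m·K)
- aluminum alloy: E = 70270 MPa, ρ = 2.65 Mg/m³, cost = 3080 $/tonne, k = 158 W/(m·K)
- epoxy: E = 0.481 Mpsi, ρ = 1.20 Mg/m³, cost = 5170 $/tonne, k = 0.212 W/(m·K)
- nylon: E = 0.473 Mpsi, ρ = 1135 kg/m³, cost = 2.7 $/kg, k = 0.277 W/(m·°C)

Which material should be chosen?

Screen on constraints: cost ≤ 4.1 $/kg; k ≥ 0.244 W/(m·K). Survivors: aluminum alloy, nylon.
Putting every candidate on a common basis:
  aluminum alloy: E = 70.27 GPa, ρ = 2650 kg/m³
  nylon: E = 3.261 GPa, ρ = 1135 kg/m³
  aluminum alloy: M = 1.56×10⁻³
  nylon: M = 1.31×10⁻³
The maximum is for aluminum alloy.

aluminum alloy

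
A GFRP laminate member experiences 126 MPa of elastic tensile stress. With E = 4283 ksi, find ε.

E = 4283 ksi = 29.53 GPa = 29530 MPa.
ε = σ/E = 126 / 29530 = 4.27×10⁻³.

4.27×10⁻³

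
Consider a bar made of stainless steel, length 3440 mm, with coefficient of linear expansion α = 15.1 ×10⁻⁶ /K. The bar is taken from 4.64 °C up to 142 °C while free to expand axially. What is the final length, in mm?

3447.1 mm

ΔT = 142 − 4.64 = 137.4 K.
ΔL = α·L₀·ΔT = 15.1×10⁻⁶ × 3440 mm × 137.4 K = 7.14 mm.
L = L₀ + ΔL = 3440 + 7.14 = 3447.1 mm.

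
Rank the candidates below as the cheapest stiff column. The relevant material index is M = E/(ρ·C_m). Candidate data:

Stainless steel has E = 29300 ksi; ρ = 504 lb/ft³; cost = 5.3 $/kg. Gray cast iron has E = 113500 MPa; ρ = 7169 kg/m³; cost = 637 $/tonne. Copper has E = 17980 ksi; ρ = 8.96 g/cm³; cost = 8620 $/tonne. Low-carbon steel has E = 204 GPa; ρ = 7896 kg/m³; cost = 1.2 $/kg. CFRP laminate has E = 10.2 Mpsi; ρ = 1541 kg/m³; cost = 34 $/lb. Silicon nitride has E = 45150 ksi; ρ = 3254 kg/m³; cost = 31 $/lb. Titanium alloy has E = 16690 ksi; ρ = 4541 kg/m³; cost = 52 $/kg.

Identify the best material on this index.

gray cast iron

Putting every candidate on a common basis:
  stainless steel: E = 202.0 GPa, ρ = 8073 kg/m³, cost = 5.300 $/kg
  gray cast iron: E = 113.5 GPa, ρ = 7169 kg/m³, cost = 0.6370 $/kg
  copper: E = 124.0 GPa, ρ = 8960 kg/m³, cost = 8.620 $/kg
  low-carbon steel: E = 204.0 GPa, ρ = 7896 kg/m³, cost = 1.200 $/kg
  CFRP laminate: E = 70.33 GPa, ρ = 1541 kg/m³, cost = 74.96 $/kg
  silicon nitride: E = 311.3 GPa, ρ = 3254 kg/m³, cost = 68.34 $/kg
  titanium alloy: E = 115.1 GPa, ρ = 4541 kg/m³, cost = 52.00 $/kg
  gray cast iron: M = 24.9 MN·m per $
  low-carbon steel: M = 21.5 MN·m per $
  stainless steel: M = 4.72 MN·m per $
  copper: M = 1.61 MN·m per $
  silicon nitride: M = 1.40 MN·m per $
  CFRP laminate: M = 0.609 MN·m per $
  titanium alloy: M = 0.487 MN·m per $
Highest index: gray cast iron.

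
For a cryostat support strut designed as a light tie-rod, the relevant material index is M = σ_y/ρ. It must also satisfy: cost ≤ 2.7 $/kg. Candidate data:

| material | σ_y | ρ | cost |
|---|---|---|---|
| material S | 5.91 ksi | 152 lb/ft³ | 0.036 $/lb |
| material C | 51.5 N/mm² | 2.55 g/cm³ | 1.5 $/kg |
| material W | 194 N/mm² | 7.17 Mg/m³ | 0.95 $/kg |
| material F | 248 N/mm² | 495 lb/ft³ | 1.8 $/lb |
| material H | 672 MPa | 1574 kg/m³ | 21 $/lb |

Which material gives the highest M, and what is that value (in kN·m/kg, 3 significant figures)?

material W, M = 27.1 kN·m/kg

Screen on constraints: cost ≤ 2.7 $/kg. Survivors: material S, material C, material W.
Putting every candidate on a common basis:
  material S: σ_y = 40.75 MPa, ρ = 2435 kg/m³
  material C: σ_y = 51.50 MPa, ρ = 2550 kg/m³
  material W: σ_y = 194.0 MPa, ρ = 7170 kg/m³
  material W: M = 27.1 kN·m/kg
  material C: M = 20.2 kN·m/kg
  material S: M = 16.7 kN·m/kg
The maximum is for material W.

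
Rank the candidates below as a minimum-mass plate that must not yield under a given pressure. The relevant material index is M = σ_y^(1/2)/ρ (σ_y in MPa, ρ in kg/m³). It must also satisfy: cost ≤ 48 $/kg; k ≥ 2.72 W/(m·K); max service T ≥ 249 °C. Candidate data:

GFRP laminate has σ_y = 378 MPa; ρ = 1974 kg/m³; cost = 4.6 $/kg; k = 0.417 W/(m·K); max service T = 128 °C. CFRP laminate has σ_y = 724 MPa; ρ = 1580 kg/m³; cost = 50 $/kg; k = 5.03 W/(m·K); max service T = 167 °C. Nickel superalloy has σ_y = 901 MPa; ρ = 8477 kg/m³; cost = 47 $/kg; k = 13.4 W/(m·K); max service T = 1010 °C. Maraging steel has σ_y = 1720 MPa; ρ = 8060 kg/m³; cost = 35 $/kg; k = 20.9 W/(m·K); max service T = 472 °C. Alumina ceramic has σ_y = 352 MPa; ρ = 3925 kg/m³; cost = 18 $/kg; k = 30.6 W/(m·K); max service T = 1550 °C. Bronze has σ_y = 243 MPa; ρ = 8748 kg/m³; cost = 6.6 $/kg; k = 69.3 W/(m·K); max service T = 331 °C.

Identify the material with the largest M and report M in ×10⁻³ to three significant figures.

Screen on constraints: cost ≤ 48 $/kg; k ≥ 2.72 W/(m·K); max service T ≥ 249 °C. Survivors: nickel superalloy, maraging steel, alumina ceramic, bronze.
Evaluate M for each candidate:
  maraging steel: M = 5.15×10⁻³
  alumina ceramic: M = 4.78×10⁻³
  nickel superalloy: M = 3.54×10⁻³
  bronze: M = 1.78×10⁻³
Highest index: maraging steel.

maraging steel, M = 5.15×10⁻³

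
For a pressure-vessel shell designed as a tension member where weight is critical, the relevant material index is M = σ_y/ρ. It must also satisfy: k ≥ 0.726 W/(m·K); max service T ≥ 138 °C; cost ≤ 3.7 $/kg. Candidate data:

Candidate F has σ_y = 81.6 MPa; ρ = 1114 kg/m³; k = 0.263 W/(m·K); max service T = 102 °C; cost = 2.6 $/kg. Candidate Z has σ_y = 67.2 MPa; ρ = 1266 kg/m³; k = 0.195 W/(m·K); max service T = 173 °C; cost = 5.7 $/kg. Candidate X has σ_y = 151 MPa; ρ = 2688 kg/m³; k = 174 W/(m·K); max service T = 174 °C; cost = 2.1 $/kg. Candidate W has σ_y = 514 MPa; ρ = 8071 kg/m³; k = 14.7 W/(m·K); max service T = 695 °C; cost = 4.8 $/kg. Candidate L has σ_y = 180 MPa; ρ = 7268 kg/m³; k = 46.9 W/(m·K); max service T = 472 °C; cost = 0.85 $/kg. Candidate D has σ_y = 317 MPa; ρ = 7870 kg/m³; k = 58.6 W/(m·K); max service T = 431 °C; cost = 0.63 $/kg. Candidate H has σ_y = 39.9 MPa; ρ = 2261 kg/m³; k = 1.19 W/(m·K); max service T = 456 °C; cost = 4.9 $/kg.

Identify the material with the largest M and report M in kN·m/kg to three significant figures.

Screen on constraints: k ≥ 0.726 W/(m·K); max service T ≥ 138 °C; cost ≤ 3.7 $/kg. Survivors: candidate X, candidate L, candidate D.
Per-candidate index values:
  candidate X: M = 56.2 kN·m/kg
  candidate D: M = 40.3 kN·m/kg
  candidate L: M = 24.8 kN·m/kg
Highest index: candidate X.

candidate X, M = 56.2 kN·m/kg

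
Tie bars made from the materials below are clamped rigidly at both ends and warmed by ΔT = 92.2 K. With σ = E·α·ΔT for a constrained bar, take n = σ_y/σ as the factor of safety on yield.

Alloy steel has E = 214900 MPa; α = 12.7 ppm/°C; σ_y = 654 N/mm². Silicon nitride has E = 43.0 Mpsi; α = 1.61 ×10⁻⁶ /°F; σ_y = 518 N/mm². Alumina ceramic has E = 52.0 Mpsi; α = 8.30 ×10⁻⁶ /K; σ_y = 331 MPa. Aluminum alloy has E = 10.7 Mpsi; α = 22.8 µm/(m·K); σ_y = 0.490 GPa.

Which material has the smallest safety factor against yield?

alumina ceramic

In consistent units (E in GPa, α in ×10⁻⁶/K, σ_y in MPa):
  alloy steel: E = 214.9, α = 12.7, σ_y = 654.0 → σ = 252 MPa, n = 2.60
  silicon nitride: E = 296.5, α = 2.90, σ_y = 518.0 → σ = 79.2 MPa, n = 6.54
  alumina ceramic: E = 358.5, α = 8.30, σ_y = 331.0 → σ = 274 MPa, n = 1.21
  aluminum alloy: E = 73.77, α = 22.8, σ_y = 490.0 → σ = 155 MPa, n = 3.16
Alumina ceramic has the lowest safety factor, n = 1.21.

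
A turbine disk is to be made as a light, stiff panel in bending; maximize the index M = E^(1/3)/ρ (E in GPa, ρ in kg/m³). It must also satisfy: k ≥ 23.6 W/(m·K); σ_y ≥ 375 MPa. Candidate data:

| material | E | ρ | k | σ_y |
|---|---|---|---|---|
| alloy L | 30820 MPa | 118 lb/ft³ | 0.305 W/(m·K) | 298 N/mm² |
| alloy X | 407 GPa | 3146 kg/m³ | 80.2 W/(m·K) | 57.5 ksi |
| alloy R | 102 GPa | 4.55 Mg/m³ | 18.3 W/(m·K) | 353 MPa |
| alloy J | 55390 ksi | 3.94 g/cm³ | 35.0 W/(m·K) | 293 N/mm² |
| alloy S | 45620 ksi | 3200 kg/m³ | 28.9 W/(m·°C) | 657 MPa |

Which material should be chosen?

alloy X

Screen on constraints: k ≥ 23.6 W/(m·K); σ_y ≥ 375 MPa. Survivors: alloy X, alloy S.
In SI units:
  alloy X: E = 407.0 GPa, ρ = 3146 kg/m³
  alloy S: E = 314.5 GPa, ρ = 3200 kg/m³
  alloy X: M = 2.36×10⁻³
  alloy S: M = 2.13×10⁻³
Alloy X ranks first.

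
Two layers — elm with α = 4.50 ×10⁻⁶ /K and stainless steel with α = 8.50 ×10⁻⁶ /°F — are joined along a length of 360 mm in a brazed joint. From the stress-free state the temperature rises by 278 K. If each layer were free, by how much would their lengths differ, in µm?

1080 µm

stainless steel: α = 8.50×10⁻⁶/°F × 9/5 = 15.3×10⁻⁶/K.
Δα = |4.50 − 15.3|×10⁻⁶/K = 10.8×10⁻⁶/K.
ΔL_mismatch = Δα·L·ΔT = 10.8×10⁻⁶ × 360.0 mm × 278.0 K = 1080 µm.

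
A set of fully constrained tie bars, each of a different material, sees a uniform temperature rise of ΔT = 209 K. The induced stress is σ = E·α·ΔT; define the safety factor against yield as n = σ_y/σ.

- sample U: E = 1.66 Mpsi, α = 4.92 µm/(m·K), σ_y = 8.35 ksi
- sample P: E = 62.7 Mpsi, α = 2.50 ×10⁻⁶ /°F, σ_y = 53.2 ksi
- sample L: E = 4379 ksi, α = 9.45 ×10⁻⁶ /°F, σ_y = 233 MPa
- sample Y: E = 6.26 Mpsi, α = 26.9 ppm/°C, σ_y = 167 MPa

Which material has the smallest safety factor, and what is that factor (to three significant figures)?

sample Y, n = 0.688

Per material, after unit conversion:
  sample U: E = 11.45, α = 4.92, σ_y = 57.57 → σ = 11.8 MPa, n = 4.89
  sample P: E = 432.3, α = 4.50, σ_y = 366.8 → σ = 407 MPa, n = 0.902
  sample L: E = 30.19, α = 17.0, σ_y = 233.0 → σ = 107 MPa, n = 2.17
  sample Y: E = 43.16, α = 26.9, σ_y = 167.0 → σ = 243 MPa, n = 0.688
Smallest n: sample Y with n = 0.688.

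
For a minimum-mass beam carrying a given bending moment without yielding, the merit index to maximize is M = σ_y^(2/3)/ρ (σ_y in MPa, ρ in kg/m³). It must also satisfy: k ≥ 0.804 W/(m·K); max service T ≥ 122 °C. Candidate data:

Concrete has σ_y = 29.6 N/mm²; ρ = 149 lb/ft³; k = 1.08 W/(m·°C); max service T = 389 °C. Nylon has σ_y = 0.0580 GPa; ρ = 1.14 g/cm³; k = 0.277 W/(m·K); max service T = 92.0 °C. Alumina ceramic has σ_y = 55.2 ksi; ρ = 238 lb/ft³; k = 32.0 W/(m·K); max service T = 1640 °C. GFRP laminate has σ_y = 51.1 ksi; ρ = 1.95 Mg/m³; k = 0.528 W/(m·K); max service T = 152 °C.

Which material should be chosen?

Screen on constraints: k ≥ 0.804 W/(m·K); max service T ≥ 122 °C. Survivors: concrete, alumina ceramic.
After converting to SI:
  concrete: σ_y = 29.60 MPa, ρ = 2387 kg/m³
  alumina ceramic: σ_y = 380.6 MPa, ρ = 3812 kg/m³
  alumina ceramic: M = 13.8×10⁻³
  concrete: M = 4.01×10⁻³
Highest index: alumina ceramic.

alumina ceramic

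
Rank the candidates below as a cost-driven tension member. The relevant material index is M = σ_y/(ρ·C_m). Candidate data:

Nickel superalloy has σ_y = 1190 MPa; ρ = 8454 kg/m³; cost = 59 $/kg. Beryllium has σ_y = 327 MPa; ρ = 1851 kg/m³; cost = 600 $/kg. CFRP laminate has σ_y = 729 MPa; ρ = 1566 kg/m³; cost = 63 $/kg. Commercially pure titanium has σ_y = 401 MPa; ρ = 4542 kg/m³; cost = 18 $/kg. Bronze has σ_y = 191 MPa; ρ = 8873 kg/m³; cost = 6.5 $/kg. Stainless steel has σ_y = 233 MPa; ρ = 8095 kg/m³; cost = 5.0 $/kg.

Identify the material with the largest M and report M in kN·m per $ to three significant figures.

CFRP laminate, M = 7.39 kN·m per $

Per-candidate index values:
  CFRP laminate: M = 7.39 kN·m per $
  stainless steel: M = 5.76 kN·m per $
  commercially pure titanium: M = 4.90 kN·m per $
  bronze: M = 3.31 kN·m per $
  nickel superalloy: M = 2.39 kN·m per $
  beryllium: M = 0.294 kN·m per $
CFRP laminate ranks first.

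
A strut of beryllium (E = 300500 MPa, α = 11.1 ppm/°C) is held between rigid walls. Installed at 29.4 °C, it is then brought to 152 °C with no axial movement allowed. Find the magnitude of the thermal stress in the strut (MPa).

409 MPa

E = 300500 MPa = 300.5 GPa.
ΔT = 122.6 K. Constrained thermal stress σ = E·α·ΔT = 300.5×10³ MPa × 11.1×10⁻⁶ × 122.6 = 409 MPa (compressive).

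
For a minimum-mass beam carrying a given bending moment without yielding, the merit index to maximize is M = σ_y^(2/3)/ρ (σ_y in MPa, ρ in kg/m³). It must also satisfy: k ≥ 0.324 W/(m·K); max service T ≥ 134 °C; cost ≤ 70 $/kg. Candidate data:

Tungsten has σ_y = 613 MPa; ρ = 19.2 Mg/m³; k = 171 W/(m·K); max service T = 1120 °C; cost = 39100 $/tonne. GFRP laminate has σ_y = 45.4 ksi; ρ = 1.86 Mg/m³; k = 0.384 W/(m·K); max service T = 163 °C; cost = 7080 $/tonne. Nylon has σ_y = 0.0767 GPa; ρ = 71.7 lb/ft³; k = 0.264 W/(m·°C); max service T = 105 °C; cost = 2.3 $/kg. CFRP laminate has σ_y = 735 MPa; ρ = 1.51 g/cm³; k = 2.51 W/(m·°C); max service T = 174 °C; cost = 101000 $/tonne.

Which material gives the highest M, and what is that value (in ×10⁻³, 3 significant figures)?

Screen on constraints: k ≥ 0.324 W/(m·K); max service T ≥ 134 °C; cost ≤ 70 $/kg. Survivors: tungsten, GFRP laminate.
Convert each candidate to consistent units, then evaluate M:
  tungsten: σ_y = 613.0 MPa, ρ = 19200 kg/m³
  GFRP laminate: σ_y = 313.0 MPa, ρ = 1860 kg/m³
  GFRP laminate: M = 24.8×10⁻³
  tungsten: M = 3.76×10⁻³
GFRP laminate has the largest M.

GFRP laminate, M = 24.8×10⁻³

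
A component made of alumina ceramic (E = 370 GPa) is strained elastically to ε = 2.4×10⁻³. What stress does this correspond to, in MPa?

σ = E·ε = 370000 MPa × 2.4×10⁻³ = 888 MPa.

888 MPa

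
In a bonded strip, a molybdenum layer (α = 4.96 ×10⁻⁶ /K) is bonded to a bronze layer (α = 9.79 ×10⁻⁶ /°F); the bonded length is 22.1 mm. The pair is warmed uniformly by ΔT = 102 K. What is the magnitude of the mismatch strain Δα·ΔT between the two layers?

1.29×10⁻³

bronze: α = 9.79×10⁻⁶/°F × 9/5 = 17.6×10⁻⁶/K.
Δα = |4.96 − 17.6|×10⁻⁶/K = 12.7×10⁻⁶/K.
Mismatch strain = Δα·ΔT = 12.7×10⁻⁶ × 102.0 = 1.29×10⁻³.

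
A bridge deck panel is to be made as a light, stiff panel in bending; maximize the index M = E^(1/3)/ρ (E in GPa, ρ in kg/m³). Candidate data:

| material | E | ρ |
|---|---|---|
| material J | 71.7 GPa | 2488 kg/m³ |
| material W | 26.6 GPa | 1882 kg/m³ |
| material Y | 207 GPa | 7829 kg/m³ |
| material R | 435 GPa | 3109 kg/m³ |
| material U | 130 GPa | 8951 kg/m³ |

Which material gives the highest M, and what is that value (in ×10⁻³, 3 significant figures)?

Per-candidate index values:
  material R: M = 2.44×10⁻³
  material J: M = 1.67×10⁻³
  material W: M = 1.59×10⁻³
  material Y: M = 0.756×10⁻³
  material U: M = 0.566×10⁻³
Material R ranks first.

material R, M = 2.44×10⁻³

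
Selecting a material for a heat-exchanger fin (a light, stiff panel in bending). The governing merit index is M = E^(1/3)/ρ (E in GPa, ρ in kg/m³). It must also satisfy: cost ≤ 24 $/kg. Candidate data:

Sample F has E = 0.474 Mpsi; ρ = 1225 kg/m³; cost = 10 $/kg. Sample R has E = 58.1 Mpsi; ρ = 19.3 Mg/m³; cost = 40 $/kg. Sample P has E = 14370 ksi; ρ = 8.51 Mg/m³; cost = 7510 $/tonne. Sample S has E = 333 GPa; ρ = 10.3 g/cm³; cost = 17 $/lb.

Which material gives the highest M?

sample F

Screen on constraints: cost ≤ 24 $/kg. Survivors: sample F, sample P.
After converting to SI:
  sample F: E = 3.268 GPa, ρ = 1225 kg/m³
  sample P: E = 99.08 GPa, ρ = 8510 kg/m³
  sample F: M = 1.21×10⁻³
  sample P: M = 0.544×10⁻³
Sample F ranks first.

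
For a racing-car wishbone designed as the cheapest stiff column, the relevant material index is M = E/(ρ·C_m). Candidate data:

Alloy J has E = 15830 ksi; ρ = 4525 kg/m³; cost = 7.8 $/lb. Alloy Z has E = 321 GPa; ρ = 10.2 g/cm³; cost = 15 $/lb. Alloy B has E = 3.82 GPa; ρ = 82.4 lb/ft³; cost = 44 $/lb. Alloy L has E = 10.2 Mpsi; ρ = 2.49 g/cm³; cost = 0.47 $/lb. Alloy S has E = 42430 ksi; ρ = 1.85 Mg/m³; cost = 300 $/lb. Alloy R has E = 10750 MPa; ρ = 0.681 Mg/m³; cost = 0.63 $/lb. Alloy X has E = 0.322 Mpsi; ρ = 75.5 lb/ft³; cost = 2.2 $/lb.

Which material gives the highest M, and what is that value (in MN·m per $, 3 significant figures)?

Putting every candidate on a common basis:
  alloy J: E = 109.1 GPa, ρ = 4525 kg/m³, cost = 17.20 $/kg
  alloy Z: E = 321.0 GPa, ρ = 10200 kg/m³, cost = 33.07 $/kg
  alloy B: E = 3.820 GPa, ρ = 1320 kg/m³, cost = 97.00 $/kg
  alloy L: E = 70.33 GPa, ρ = 2490 kg/m³, cost = 1.036 $/kg
  alloy S: E = 292.5 GPa, ρ = 1850 kg/m³, cost = 661.4 $/kg
  alloy R: E = 10.75 GPa, ρ = 681.0 kg/m³, cost = 1.389 $/kg
  alloy X: E = 2.220 GPa, ρ = 1209 kg/m³, cost = 4.850 $/kg
  alloy L: M = 27.3 MN·m per $
  alloy R: M = 11.4 MN·m per $
  alloy J: M = 1.40 MN·m per $
  alloy Z: M = 0.952 MN·m per $
  alloy X: M = 0.378 MN·m per $
  alloy S: M = 0.239 MN·m per $
  alloy B: M = 0.0298 MN·m per $
The maximum is for alloy L.

alloy L, M = 27.3 MN·m per $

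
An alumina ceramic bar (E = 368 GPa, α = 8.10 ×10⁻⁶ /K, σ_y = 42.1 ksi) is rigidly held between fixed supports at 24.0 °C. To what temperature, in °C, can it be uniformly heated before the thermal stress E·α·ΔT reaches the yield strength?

121 °C

σ_y = 42.1 ksi = 290.3 MPa.
E·α·ΔT = 290.3 MPa ⇒ ΔT = 290.3 / (368.0×10³ × 8.10×10⁻⁶) = 97.38 K.
T = 24.0 + 97.38 = 121.4 °C.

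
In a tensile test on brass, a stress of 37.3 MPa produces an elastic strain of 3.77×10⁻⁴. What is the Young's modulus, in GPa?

E = σ/ε = 37.3 MPa / 3.77×10⁻⁴ = 98940 MPa = 98.9 GPa.

98.9 GPa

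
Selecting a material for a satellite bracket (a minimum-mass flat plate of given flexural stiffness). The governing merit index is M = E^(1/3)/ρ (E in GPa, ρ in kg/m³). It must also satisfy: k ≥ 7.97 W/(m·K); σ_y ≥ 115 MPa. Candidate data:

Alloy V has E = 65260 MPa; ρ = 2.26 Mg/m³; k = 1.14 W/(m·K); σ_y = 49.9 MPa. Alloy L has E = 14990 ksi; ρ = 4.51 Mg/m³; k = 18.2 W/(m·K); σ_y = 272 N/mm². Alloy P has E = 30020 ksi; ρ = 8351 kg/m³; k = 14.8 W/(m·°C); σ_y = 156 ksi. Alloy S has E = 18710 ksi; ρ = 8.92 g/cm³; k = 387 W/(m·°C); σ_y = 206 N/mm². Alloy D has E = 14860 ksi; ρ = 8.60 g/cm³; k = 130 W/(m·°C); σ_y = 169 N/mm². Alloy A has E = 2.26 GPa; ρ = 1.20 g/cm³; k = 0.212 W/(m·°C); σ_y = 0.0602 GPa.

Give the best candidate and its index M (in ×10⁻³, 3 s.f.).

alloy L, M = 1.04×10⁻³

Screen on constraints: k ≥ 7.97 W/(m·K); σ_y ≥ 115 MPa. Survivors: alloy L, alloy P, alloy S, alloy D.
In SI units:
  alloy L: E = 103.4 GPa, ρ = 4510 kg/m³
  alloy P: E = 207.0 GPa, ρ = 8351 kg/m³
  alloy S: E = 129.0 GPa, ρ = 8920 kg/m³
  alloy D: E = 102.5 GPa, ρ = 8600 kg/m³
  alloy L: M = 1.04×10⁻³
  alloy P: M = 0.708×10⁻³
  alloy S: M = 0.566×10⁻³
  alloy D: M = 0.544×10⁻³
Alloy L ranks first.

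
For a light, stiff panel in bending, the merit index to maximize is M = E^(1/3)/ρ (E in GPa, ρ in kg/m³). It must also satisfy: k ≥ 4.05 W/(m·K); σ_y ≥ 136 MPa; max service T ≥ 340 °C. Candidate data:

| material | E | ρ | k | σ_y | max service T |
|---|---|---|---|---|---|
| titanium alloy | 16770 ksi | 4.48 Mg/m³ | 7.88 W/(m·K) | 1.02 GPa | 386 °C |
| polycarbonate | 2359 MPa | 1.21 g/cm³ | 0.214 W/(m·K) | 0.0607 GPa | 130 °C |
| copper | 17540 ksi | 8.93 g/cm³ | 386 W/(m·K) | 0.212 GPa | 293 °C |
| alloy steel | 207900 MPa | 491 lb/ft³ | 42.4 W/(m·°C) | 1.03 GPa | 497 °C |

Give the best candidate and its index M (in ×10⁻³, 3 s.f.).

Screen on constraints: k ≥ 4.05 W/(m·K); σ_y ≥ 136 MPa; max service T ≥ 340 °C. Survivors: titanium alloy, alloy steel.
Convert each candidate to consistent units, then evaluate M:
  titanium alloy: E = 115.6 GPa, ρ = 4480 kg/m³
  alloy steel: E = 207.9 GPa, ρ = 7865 kg/m³
  titanium alloy: M = 1.09×10⁻³
  alloy steel: M = 0.753×10⁻³
Titanium alloy has the largest M.

titanium alloy, M = 1.09×10⁻³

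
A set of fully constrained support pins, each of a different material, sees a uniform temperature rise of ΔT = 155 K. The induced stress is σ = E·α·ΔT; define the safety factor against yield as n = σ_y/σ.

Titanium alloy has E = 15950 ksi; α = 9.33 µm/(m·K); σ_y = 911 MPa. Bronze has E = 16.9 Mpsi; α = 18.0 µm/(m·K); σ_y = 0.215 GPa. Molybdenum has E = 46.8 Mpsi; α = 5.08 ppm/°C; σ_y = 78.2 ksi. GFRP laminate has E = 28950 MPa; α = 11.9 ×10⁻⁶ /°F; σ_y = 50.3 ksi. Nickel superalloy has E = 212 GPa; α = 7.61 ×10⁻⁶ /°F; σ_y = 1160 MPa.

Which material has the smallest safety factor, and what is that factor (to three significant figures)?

In consistent units (E in GPa, α in ×10⁻⁶/K, σ_y in MPa):
  titanium alloy: E = 110.0, α = 9.33, σ_y = 911.0 → σ = 159 MPa, n = 5.73
  bronze: E = 116.5, α = 18.0, σ_y = 215.0 → σ = 325 MPa, n = 0.661
  molybdenum: E = 322.7, α = 5.08, σ_y = 539.2 → σ = 254 MPa, n = 2.12
  GFRP laminate: E = 28.95, α = 21.4, σ_y = 346.8 → σ = 96.1 MPa, n = 3.61
  nickel superalloy: E = 212.0, α = 13.7, σ_y = 1160 → σ = 450 MPa, n = 2.58
Smallest n: bronze with n = 0.661.

bronze, n = 0.661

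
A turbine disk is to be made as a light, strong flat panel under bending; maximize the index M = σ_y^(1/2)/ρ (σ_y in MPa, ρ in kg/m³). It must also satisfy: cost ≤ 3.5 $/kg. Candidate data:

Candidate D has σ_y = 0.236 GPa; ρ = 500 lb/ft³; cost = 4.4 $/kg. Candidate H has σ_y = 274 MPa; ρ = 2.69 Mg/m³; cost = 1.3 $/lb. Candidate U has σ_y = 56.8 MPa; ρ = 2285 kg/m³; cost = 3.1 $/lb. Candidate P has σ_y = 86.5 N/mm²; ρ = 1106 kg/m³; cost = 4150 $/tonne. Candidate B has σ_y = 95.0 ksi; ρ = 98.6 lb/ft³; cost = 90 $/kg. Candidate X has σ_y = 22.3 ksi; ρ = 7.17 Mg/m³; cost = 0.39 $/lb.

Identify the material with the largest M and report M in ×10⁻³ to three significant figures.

candidate H, M = 6.15×10⁻³

Screen on constraints: cost ≤ 3.5 $/kg. Survivors: candidate H, candidate X.
Convert each candidate to consistent units, then evaluate M:
  candidate H: σ_y = 274.0 MPa, ρ = 2690 kg/m³
  candidate X: σ_y = 153.8 MPa, ρ = 7170 kg/m³
  candidate H: M = 6.15×10⁻³
  candidate X: M = 1.73×10⁻³
Candidate H has the largest M.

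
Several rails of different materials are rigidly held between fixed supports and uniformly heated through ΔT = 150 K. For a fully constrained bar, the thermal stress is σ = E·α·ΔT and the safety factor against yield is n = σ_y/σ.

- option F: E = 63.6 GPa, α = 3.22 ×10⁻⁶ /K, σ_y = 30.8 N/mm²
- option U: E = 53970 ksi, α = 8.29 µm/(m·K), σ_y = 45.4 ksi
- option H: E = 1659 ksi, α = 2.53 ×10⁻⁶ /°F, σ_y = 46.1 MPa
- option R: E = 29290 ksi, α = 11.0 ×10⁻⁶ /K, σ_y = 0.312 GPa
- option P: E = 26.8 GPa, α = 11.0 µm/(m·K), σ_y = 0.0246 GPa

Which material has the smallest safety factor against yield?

Per material, after unit conversion:
  option F: E = 63.60, α = 3.22, σ_y = 30.80 → σ = 30.7 MPa, n = 1.00
  option U: E = 372.1, α = 8.29, σ_y = 313.0 → σ = 463 MPa, n = 0.676
  option H: E = 11.44, α = 4.55, σ_y = 46.10 → σ = 7.81 MPa, n = 5.90
  option R: E = 201.9, α = 11.0, σ_y = 312.0 → σ = 333 MPa, n = 0.936
  option P: E = 26.80, α = 11.0, σ_y = 24.60 → σ = 44.2 MPa, n = 0.556
The minimum is option P at n = 0.556.

option P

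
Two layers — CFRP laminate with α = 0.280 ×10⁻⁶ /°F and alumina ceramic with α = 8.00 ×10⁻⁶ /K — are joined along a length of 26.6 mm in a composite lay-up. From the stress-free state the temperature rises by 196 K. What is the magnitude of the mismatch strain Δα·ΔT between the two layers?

1.47×10⁻³

CFRP laminate: α = 0.280×10⁻⁶/°F × 9/5 = 0.504×10⁻⁶/K.
Δα = |0.504 − 8.00|×10⁻⁶/K = 7.50×10⁻⁶/K.
Mismatch strain = Δα·ΔT = 7.50×10⁻⁶ × 196.0 = 1.47×10⁻³.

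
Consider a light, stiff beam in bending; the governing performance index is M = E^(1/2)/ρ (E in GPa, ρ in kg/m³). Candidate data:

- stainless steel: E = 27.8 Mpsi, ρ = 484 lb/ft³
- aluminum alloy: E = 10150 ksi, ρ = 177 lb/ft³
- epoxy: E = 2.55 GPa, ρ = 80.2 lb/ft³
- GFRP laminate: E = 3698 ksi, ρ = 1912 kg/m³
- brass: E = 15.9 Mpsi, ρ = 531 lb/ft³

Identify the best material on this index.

Convert each candidate to consistent units, then evaluate M:
  stainless steel: E = 191.7 GPa, ρ = 7753 kg/m³
  aluminum alloy: E = 69.98 GPa, ρ = 2835 kg/m³
  epoxy: E = 2.550 GPa, ρ = 1285 kg/m³
  GFRP laminate: E = 25.50 GPa, ρ = 1912 kg/m³
  brass: E = 109.6 GPa, ρ = 8506 kg/m³
  aluminum alloy: M = 2.95×10⁻³
  GFRP laminate: M = 2.64×10⁻³
  stainless steel: M = 1.79×10⁻³
  epoxy: M = 1.24×10⁻³
  brass: M = 1.23×10⁻³
Aluminum alloy has the largest M.

aluminum alloy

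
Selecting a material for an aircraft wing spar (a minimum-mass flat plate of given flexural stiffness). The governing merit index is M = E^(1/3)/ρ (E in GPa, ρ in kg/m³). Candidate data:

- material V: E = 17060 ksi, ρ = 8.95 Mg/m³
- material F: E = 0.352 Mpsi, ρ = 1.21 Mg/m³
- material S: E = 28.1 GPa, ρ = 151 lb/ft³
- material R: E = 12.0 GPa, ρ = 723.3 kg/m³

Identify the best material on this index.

material R

Convert each candidate to consistent units, then evaluate M:
  material V: E = 117.6 GPa, ρ = 8950 kg/m³
  material F: E = 2.427 GPa, ρ = 1210 kg/m³
  material S: E = 28.10 GPa, ρ = 2419 kg/m³
  material R: E = 12.00 GPa, ρ = 723.3 kg/m³
  material R: M = 3.17×10⁻³
  material S: M = 1.26×10⁻³
  material F: M = 1.11×10⁻³
  material V: M = 0.547×10⁻³
Material R has the largest M.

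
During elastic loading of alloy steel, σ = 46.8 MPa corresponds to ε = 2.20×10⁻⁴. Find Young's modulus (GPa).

E = σ/ε = 46.8 MPa / 2.20×10⁻⁴ = 212700 MPa = 213 GPa.

213 GPa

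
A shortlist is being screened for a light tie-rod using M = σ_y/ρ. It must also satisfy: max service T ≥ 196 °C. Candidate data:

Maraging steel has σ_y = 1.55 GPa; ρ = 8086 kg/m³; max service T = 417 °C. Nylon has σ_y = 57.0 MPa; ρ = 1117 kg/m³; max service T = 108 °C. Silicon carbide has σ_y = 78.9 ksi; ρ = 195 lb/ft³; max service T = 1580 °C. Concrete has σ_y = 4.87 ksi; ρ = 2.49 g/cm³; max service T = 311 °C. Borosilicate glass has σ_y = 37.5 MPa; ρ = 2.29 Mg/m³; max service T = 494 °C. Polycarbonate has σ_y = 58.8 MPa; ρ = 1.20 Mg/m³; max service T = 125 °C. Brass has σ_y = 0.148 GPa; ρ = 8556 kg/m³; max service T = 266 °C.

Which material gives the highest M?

maraging steel

Screen on constraints: max service T ≥ 196 °C. Survivors: maraging steel, silicon carbide, concrete, borosilicate glass, brass.
Convert each candidate to consistent units, then evaluate M:
  maraging steel: σ_y = 1550 MPa, ρ = 8086 kg/m³
  silicon carbide: σ_y = 544.0 MPa, ρ = 3124 kg/m³
  concrete: σ_y = 33.58 MPa, ρ = 2490 kg/m³
  borosilicate glass: σ_y = 37.50 MPa, ρ = 2290 kg/m³
  brass: σ_y = 148.0 MPa, ρ = 8556 kg/m³
  maraging steel: M = 192 kN·m/kg
  silicon carbide: M = 174 kN·m/kg
  brass: M = 17.3 kN·m/kg
  borosilicate glass: M = 16.4 kN·m/kg
  concrete: M = 13.5 kN·m/kg
Maraging steel has the largest M.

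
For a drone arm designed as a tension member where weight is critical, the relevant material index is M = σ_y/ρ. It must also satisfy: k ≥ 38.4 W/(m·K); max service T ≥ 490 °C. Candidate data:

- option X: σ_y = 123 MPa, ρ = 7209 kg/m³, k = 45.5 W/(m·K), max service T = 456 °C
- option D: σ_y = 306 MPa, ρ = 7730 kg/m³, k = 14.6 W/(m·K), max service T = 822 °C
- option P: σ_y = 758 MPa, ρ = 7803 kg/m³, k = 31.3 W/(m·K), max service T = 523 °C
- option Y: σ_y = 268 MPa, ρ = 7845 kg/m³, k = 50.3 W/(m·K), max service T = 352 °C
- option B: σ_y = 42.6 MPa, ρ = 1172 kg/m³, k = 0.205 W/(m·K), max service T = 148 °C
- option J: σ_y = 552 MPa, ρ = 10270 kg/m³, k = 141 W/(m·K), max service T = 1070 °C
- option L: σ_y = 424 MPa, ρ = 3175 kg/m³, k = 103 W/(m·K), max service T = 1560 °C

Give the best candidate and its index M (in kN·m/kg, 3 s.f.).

option L, M = 134 kN·m/kg

Screen on constraints: k ≥ 38.4 W/(m·K); max service T ≥ 490 °C. Survivors: option J, option L.
Per-candidate index values:
  option L: M = 134 kN·m/kg
  option J: M = 53.7 kN·m/kg
Highest index: option L.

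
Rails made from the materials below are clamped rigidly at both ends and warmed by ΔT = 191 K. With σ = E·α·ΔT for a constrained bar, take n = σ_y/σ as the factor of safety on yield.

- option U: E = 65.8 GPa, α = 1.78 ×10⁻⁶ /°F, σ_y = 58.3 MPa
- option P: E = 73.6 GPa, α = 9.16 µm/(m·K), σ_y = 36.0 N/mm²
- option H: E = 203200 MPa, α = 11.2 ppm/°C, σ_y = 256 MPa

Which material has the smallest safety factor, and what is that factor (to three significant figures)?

option P, n = 0.280

With everything in SI (GPa, ×10⁻⁶/K, MPa):
  option U: E = 65.80, α = 3.20, σ_y = 58.30 → σ = 40.3 MPa, n = 1.45
  option P: E = 73.60, α = 9.16, σ_y = 36.00 → σ = 129 MPa, n = 0.280
  option H: E = 203.2, α = 11.2, σ_y = 256.0 → σ = 435 MPa, n = 0.589
Option P has the lowest safety factor, n = 0.280.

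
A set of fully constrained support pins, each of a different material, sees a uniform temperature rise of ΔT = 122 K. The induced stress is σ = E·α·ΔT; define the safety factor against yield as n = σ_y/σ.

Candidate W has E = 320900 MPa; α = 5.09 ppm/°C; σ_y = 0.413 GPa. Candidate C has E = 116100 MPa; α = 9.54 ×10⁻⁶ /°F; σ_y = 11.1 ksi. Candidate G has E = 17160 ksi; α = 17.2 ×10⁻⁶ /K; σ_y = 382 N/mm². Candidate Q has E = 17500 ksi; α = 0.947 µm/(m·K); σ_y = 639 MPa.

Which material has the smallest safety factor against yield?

Converting E to GPa, α to ×10⁻⁶/K, σ_y to MPa, then σ and n for each:
  candidate W: E = 320.9, α = 5.09, σ_y = 413.0 → σ = 199 MPa, n = 2.07
  candidate C: E = 116.1, α = 17.2, σ_y = 76.53 → σ = 243 MPa, n = 0.315
  candidate G: E = 118.3, α = 17.2, σ_y = 382.0 → σ = 248 MPa, n = 1.54
  candidate Q: E = 120.7, α = 0.947, σ_y = 639.0 → σ = 13.9 MPa, n = 45.8
Candidate C has the lowest safety factor, n = 0.315.

candidate C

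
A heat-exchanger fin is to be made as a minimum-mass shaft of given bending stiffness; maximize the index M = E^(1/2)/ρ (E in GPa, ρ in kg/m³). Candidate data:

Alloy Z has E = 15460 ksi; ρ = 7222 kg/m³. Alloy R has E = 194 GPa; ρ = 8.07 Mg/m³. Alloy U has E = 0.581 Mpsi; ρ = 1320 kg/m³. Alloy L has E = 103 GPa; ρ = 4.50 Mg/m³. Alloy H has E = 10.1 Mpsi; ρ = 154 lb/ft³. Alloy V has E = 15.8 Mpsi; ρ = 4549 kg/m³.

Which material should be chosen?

Normalizing units and computing the index:
  alloy Z: E = 106.6 GPa, ρ = 7222 kg/m³
  alloy R: E = 194.0 GPa, ρ = 8070 kg/m³
  alloy U: E = 4.006 GPa, ρ = 1320 kg/m³
  alloy L: E = 103.0 GPa, ρ = 4500 kg/m³
  alloy H: E = 69.64 GPa, ρ = 2467 kg/m³
  alloy V: E = 108.9 GPa, ρ = 4549 kg/m³
  alloy H: M = 3.38×10⁻³
  alloy V: M = 2.29×10⁻³
  alloy L: M = 2.26×10⁻³
  alloy R: M = 1.73×10⁻³
  alloy U: M = 1.52×10⁻³
  alloy Z: M = 1.43×10⁻³
Highest index: alloy H.

alloy H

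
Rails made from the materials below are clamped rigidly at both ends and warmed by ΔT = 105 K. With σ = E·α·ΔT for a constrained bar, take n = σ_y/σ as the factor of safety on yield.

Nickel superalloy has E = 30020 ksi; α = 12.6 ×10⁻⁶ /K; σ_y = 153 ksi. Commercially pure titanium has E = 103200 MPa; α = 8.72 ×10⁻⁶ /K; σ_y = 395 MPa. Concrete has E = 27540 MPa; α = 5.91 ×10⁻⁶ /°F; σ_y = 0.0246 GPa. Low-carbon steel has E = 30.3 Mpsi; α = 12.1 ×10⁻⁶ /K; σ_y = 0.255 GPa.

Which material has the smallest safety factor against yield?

Converting E to GPa, α to ×10⁻⁶/K, σ_y to MPa, then σ and n for each:
  nickel superalloy: E = 207.0, α = 12.6, σ_y = 1055 → σ = 274 MPa, n = 3.85
  commercially pure titanium: E = 103.2, α = 8.72, σ_y = 395.0 → σ = 94.5 MPa, n = 4.18
  concrete: E = 27.54, α = 10.6, σ_y = 24.60 → σ = 30.8 MPa, n = 0.800
  low-carbon steel: E = 208.9, α = 12.1, σ_y = 255.0 → σ = 265 MPa, n = 0.961
Smallest n: concrete with n = 0.800.

concrete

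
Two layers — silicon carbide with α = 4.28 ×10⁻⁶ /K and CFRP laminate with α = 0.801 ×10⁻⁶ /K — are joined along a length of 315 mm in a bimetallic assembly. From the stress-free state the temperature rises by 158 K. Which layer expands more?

α(silicon carbide) = 4.28×10⁻⁶/K vs α(CFRP laminate) = 0.801×10⁻⁶/K.
Higher α expands more for the same ΔT: silicon carbide.

silicon carbide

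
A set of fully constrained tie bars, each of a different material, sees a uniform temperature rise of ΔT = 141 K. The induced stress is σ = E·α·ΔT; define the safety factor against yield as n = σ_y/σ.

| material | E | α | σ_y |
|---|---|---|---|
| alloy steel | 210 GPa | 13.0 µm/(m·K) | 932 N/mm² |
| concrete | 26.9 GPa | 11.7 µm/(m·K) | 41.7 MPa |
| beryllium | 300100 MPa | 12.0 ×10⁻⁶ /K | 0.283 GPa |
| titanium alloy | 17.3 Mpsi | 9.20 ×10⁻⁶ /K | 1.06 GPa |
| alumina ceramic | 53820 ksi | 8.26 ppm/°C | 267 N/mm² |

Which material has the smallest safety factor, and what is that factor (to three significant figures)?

beryllium, n = 0.557

With everything in SI (GPa, ×10⁻⁶/K, MPa):
  alloy steel: E = 210.0, α = 13.0, σ_y = 932.0 → σ = 385 MPa, n = 2.42
  concrete: E = 26.90, α = 11.7, σ_y = 41.70 → σ = 44.4 MPa, n = 0.940
  beryllium: E = 300.1, α = 12.0, σ_y = 283.0 → σ = 508 MPa, n = 0.557
  titanium alloy: E = 119.3, α = 9.20, σ_y = 1060 → σ = 155 MPa, n = 6.85
  alumina ceramic: E = 371.1, α = 8.26, σ_y = 267.0 → σ = 432 MPa, n = 0.618
Smallest n: beryllium with n = 0.557.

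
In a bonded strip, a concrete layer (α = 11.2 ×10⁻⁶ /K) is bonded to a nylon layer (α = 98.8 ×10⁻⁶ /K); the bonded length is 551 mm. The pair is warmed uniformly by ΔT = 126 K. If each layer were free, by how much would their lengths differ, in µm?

Δα = |11.2 − 98.8|×10⁻⁶/K = 87.6×10⁻⁶/K.
ΔL_mismatch = Δα·L·ΔT = 87.6×10⁻⁶ × 551.0 mm × 126.0 K = 6080 µm.

6080 µm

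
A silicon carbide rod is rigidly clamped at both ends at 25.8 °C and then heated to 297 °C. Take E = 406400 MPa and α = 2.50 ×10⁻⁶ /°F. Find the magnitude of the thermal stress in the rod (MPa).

E = 406400 MPa = 406.4 GPa.
α = 2.50×10⁻⁶/°F × 9/5 = 4.50×10⁻⁶/K.
ΔT = 271.2 K. Constrained thermal stress σ = E·α·ΔT = 406.4×10³ MPa × 4.50×10⁻⁶ × 271.2 = 496 MPa (compressive).

496 MPa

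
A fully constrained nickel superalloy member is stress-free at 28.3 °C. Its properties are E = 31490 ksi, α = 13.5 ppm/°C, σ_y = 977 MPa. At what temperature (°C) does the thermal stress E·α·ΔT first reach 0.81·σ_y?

298 °C

E = 31490 ksi = 217.1 GPa.
E·α·ΔT = 791.4 MPa ⇒ ΔT = 791.4 / (217.1×10³ × 13.5×10⁻⁶) = 270.0 K.
T = 28.3 + 270.0 = 298.3 °C.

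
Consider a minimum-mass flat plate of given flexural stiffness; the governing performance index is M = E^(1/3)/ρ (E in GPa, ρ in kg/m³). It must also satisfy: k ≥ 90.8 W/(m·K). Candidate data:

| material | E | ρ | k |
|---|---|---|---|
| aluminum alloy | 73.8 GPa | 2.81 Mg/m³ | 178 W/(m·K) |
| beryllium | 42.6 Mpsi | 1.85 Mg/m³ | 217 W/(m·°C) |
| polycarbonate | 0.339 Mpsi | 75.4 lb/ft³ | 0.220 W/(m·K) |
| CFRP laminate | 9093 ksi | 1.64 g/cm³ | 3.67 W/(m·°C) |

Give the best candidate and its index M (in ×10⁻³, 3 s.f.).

Screen on constraints: k ≥ 90.8 W/(m·K). Survivors: aluminum alloy, beryllium.
After converting to SI:
  aluminum alloy: E = 73.80 GPa, ρ = 2810 kg/m³
  beryllium: E = 293.7 GPa, ρ = 1850 kg/m³
  beryllium: M = 3.59×10⁻³
  aluminum alloy: M = 1.49×10⁻³
Beryllium has the largest M.

beryllium, M = 3.59×10⁻³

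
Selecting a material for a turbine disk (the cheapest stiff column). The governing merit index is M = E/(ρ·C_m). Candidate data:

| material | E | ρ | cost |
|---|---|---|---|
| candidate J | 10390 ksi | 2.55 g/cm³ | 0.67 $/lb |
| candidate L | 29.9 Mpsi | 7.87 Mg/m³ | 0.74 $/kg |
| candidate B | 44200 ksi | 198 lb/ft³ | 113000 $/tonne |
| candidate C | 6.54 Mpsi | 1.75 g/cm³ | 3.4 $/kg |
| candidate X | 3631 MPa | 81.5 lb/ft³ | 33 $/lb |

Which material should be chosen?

Normalizing units and computing the index:
  candidate J: E = 71.64 GPa, ρ = 2550 kg/m³, cost = 1.477 $/kg
  candidate L: E = 206.2 GPa, ρ = 7870 kg/m³, cost = 0.7400 $/kg
  candidate B: E = 304.7 GPa, ρ = 3172 kg/m³, cost = 113.0 $/kg
  candidate C: E = 45.09 GPa, ρ = 1750 kg/m³, cost = 3.400 $/kg
  candidate X: E = 3.631 GPa, ρ = 1306 kg/m³, cost = 72.75 $/kg
  candidate L: M = 35.4 MN·m per $
  candidate J: M = 19.0 MN·m per $
  candidate C: M = 7.58 MN·m per $
  candidate B: M = 0.850 MN·m per $
  candidate X: M = 0.0382 MN·m per $
Highest index: candidate L.

candidate L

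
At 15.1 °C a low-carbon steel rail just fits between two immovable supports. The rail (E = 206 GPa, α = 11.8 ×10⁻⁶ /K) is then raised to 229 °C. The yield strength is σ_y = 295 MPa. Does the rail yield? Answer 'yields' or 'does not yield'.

yields

ΔT = 213.9 K. Constrained thermal stress σ = E·α·ΔT = 206.0×10³ MPa × 11.8×10⁻⁶ × 213.9 = 520 MPa (compressive).
Compare to σ_y = 295 MPa: σ ≥ σ_y, so it yields.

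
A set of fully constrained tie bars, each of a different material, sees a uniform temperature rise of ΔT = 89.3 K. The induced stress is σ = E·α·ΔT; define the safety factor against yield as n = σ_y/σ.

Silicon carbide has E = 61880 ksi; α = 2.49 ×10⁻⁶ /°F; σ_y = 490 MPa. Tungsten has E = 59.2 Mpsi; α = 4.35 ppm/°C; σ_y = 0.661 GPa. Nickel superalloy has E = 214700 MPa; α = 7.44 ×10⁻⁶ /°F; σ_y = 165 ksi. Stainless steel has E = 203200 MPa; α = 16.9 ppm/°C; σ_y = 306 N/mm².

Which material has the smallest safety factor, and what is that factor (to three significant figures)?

stainless steel, n = 0.998

In consistent units (E in GPa, α in ×10⁻⁶/K, σ_y in MPa):
  silicon carbide: E = 426.6, α = 4.48, σ_y = 490.0 → σ = 171 MPa, n = 2.87
  tungsten: E = 408.2, α = 4.35, σ_y = 661.0 → σ = 159 MPa, n = 4.17
  nickel superalloy: E = 214.7, α = 13.4, σ_y = 1138 → σ = 257 MPa, n = 4.43
  stainless steel: E = 203.2, α = 16.9, σ_y = 306.0 → σ = 307 MPa, n = 0.998
Stainless steel has the lowest safety factor, n = 0.998.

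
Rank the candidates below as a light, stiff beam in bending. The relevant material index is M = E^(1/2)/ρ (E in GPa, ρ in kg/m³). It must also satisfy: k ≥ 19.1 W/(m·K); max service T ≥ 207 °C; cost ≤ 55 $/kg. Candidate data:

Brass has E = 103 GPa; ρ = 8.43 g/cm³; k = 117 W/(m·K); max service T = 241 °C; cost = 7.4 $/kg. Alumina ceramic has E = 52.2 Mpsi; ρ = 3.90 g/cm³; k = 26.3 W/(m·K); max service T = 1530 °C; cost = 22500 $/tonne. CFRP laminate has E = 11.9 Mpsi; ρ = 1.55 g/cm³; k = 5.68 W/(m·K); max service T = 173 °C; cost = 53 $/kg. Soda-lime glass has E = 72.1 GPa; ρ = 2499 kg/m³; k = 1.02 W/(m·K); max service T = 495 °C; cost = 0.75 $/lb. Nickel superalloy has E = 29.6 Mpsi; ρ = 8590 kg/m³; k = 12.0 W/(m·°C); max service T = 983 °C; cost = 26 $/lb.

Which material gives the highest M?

alumina ceramic

Screen on constraints: k ≥ 19.1 W/(m·K); max service T ≥ 207 °C; cost ≤ 55 $/kg. Survivors: brass, alumina ceramic.
Normalizing units and computing the index:
  brass: E = 103.0 GPa, ρ = 8430 kg/m³
  alumina ceramic: E = 359.9 GPa, ρ = 3900 kg/m³
  alumina ceramic: M = 4.86×10⁻³
  brass: M = 1.20×10⁻³
Highest index: alumina ceramic.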